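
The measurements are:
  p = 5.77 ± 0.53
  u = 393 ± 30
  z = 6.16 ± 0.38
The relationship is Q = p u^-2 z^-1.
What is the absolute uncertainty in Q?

1.14e-06

For a monomial Q ∝ p, u^-2, z^-1, fractional errors add in quadrature:
  (1·δp/p)² = (1×0.0919)² = 0.00844;  (-2·δu/u)² = (-2×0.0763)² = 0.0233;  (-1·δz/z)² = (-1×0.0617)² = 0.00381
δQ/Q = √(0.0356) = 0.189
Q = 6.06e-06, so δQ = 0.189 × 6.06e-06 = 1.14e-06.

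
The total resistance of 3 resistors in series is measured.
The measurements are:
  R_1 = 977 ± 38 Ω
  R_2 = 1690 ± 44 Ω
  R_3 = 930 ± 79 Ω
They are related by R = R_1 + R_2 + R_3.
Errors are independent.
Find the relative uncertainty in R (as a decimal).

0.0273

Sums and differences: (δR)² = Σ (cᵢ δxᵢ)².
  (δR_1)² = 1440;  (δR_2)² = 1940;  (δR_3)² = 6240
δR = √(9620) = 98.1 Ω
R = 3600 Ω, so δR/R = 98.1/3600 = 0.0273.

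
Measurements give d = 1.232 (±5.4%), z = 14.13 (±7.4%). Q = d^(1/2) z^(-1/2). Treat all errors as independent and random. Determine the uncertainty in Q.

0.0135

For a monomial Q ∝ d^(1/2), z^(-1/2), fractional errors add in quadrature:
  (½·δd/d)² = (0.5×0.0540)² = 0.000729;  (−½·δz/z)² = (-0.5×0.0740)² = 0.00137
δQ/Q = √(0.00210) = 0.0458
Q = 0.2953, so δQ = 0.0458 × 0.2953 = 0.0135.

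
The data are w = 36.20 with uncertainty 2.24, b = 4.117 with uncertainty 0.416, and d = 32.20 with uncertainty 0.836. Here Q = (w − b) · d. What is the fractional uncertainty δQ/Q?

0.0756

Let u = w − b = 32.08. δu = √(δw² + δb²) = √(5.02 + 0.173) = 2.28, so δu/u = 0.0710.
Q is then a monomial in u, d:
δQ/Q = √((δu/u)² + (1·δd/d)²) = √(0.00504 + 0.000674) = 0.0756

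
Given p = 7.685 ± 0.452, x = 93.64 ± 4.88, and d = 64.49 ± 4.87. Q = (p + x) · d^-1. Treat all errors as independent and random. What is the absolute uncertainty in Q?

Let u = p + x = 101.3. δu = √(δp² + δx²) = √(0.204 + 23.8) = 4.90, so δu/u = 0.0484.
Q is then a monomial in u, d:
δQ/Q = √((δu/u)² + (-1·δd/d)²) = √(0.00234 + 0.00570) = 0.0897
Q = 1.571, so δQ = 0.0897 × 1.571 = 0.141.

0.141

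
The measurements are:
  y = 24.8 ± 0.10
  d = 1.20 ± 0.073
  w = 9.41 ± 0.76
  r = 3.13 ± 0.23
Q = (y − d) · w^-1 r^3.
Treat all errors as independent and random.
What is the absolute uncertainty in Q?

18.1

Let u = y − d = 23.6. δu = √(δy² + δd²) = √(0.0100 + 0.00533) = 0.124, so δu/u = 0.00525.
Q is then a monomial in u, w, r:
δQ/Q = √((δu/u)² + (-1·δw/w)² + (3·δr/r)²) = √(2.75e-05 + 0.00652 + 0.0486) = 0.235
Q = 76.9, so δQ = 0.235 × 76.9 = 18.1.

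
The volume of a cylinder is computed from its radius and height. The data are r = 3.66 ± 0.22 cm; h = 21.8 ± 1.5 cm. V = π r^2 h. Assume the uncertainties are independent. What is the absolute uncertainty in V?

Products/powers → add relative errors in quadrature, weighted by exponent:
  (2·δr/r)² = (2×0.0601)² = 0.0145;  (1·δh/h)² = (1×0.0688)² = 0.00473
δV/V = √(0.0192) = 0.139
V = 917 cm^3, so δV = 0.139 × 917 = 127 cm^3.

127 cm^3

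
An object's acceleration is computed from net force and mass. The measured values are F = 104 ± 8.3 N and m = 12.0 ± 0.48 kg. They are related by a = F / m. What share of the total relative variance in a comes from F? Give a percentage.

(δa/a)² = (1·δF/F)² + (-1·δm/m)²
  F term: (1×0.0798)² = 0.00637
  m term: (-1×0.0400)² = 0.00160
Total = 0.00797. Share from F = 0.00637/0.00797 = 0.799.

79.9%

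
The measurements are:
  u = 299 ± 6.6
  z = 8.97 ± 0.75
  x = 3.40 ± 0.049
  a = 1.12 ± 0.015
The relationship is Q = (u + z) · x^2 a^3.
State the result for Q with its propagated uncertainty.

5000 ± 270

Let w = u + z = 308. δw = √(δu² + δz²) = √(43.6 + 0.562) = 6.64, so δw/w = 0.0216.
Q is then a monomial in w, x, a:
δQ/Q = √((δw/w)² + (2·δx/x)² + (3·δa/a)²) = √(0.000465 + 0.000831 + 0.00161) = 0.0539
Q = 5000, so δQ = 0.0539 × 5000 = 270.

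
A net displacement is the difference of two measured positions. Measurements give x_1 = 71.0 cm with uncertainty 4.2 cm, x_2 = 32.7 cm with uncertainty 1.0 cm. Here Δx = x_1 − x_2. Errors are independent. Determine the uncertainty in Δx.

Sums and differences: (δΔx)² = Σ (cᵢ δxᵢ)².
  (δx_1)² = 17.6;  (δx_2)² = 1.00
δΔx = √(18.6) = 4.32 cm

4.32 cm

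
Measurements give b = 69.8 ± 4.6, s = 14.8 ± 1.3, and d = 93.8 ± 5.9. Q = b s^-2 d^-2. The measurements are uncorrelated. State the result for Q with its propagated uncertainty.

(3.62 ± 0.818) × 10^-5

Each factor contributes (exponent × relative error)² to (δQ/Q)²:
  (1·δb/b)² = (1×0.0659)² = 0.00434;  (-2·δs/s)² = (-2×0.0878)² = 0.0309;  (-2·δd/d)² = (-2×0.0629)² = 0.0158
δQ/Q = √(0.0510) = 0.226
Q = 3.62e-05, so δQ = 0.226 × 3.62e-05 = 8.18e-06.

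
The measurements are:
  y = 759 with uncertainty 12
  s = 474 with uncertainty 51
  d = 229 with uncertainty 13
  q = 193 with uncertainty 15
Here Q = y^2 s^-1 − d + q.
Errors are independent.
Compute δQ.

Let p = y^2·s^-1 = 1220. δp/p = √((2·δy/y)² + (-1·δs/s)²) = √(0.001000 + 0.0116) = 0.112, so δp = 136.
Q = p − d + q: δQ = √(δp² + δd² + δq²) = √(18600 + 169 + 225) = 138

138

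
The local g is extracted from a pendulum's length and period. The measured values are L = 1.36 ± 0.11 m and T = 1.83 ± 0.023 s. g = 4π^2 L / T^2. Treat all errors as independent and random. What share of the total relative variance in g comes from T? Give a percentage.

8.81%

(δg/g)² = (1·δL/L)² + (-2·δT/T)²
  L term: (1×0.0809)² = 0.00654
  T term: (-2×0.0126)² = 0.000632
Total = 0.00717. Share from T = 0.000632/0.00717 = 0.0881.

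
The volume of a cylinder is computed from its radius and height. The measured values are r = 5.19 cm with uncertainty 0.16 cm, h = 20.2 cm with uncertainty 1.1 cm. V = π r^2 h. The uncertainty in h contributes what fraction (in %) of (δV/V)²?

43.8%

(δV/V)² = (2·δr/r)² + (1·δh/h)²
  r term: (2×0.0308)² = 0.00380
  h term: (1×0.0545)² = 0.00297
Total = 0.00677. Share from h = 0.00297/0.00677 = 0.438.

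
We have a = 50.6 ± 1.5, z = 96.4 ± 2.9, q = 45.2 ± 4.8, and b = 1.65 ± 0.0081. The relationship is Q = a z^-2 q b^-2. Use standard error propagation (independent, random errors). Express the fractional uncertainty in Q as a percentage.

12.6%

Q is a product of powers, so relative uncertainties combine in quadrature:
  (1·δa/a)² = (1×0.0296)² = 0.000879;  (-2·δz/z)² = (-2×0.0301)² = 0.00362;  (1·δq/q)² = (1×0.106)² = 0.0113;  (-2·δb/b)² = (-2×0.00491)² = 9.64e-05
δQ/Q = √(0.0159) = 0.126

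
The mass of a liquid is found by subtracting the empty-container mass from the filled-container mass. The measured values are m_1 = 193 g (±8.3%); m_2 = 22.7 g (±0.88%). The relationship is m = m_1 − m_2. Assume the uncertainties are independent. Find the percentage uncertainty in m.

9.41%

m is a linear combination, so absolute uncertainties add in quadrature:
  (δm_1)² = 257;  (δm_2)² = 0.0399
δm = √(257) = 16.0 g
m = 170 g, so δm/m = 16.0/170 = 0.0941.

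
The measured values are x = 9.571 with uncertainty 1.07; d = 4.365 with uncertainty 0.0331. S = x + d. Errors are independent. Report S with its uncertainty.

Absolute uncertainties add in quadrature for a linear combination:
  (δx)² = 1.14;  (δd)² = 0.00110
δS = √(1.15) = 1.07
S = 13.94.

13.94 ± 1.07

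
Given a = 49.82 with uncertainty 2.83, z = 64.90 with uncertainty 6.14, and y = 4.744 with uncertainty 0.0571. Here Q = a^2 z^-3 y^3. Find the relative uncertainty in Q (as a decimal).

Relative error in a monomial: (δQ/Q)² = Σ (nᵢ · δxᵢ/xᵢ)².
  (2·δa/a)² = (2×0.0568)² = 0.0129;  (-3·δz/z)² = (-3×0.0946)² = 0.0806;  (3·δy/y)² = (3×0.0120)² = 0.00130
δQ/Q = √(0.0948) = 0.308

0.308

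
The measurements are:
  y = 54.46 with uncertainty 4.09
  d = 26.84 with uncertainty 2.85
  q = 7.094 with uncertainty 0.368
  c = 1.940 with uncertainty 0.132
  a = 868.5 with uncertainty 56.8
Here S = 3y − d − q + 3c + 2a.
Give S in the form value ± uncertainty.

S is a linear combination, so absolute uncertainties add in quadrature:
  (3·δy)² = 151;  (δd)² = 8.12;  (δq)² = 0.135;  (3·δc)² = 0.157;  (2·δa)² = 12900
δS = √(13100) = 114
S = 1872.

1872 ± 114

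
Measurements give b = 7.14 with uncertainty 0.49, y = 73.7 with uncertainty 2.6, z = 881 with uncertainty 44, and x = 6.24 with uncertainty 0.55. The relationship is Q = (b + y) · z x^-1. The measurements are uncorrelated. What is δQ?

Let u = b + y = 80.8. δu = √(δb² + δy²) = √(0.240 + 6.76) = 2.65, so δu/u = 0.0327.
Q is then a monomial in u, z, x:
δQ/Q = √((δu/u)² + (1·δz/z)² + (-1·δx/x)²) = √(0.00107 + 0.00249 + 0.00777) = 0.106
Q = 11400, so δQ = 0.106 × 11400 = 1220.

1220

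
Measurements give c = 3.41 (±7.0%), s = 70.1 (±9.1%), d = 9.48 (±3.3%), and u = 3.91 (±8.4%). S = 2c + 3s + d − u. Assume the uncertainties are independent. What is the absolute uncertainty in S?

19.1

For a sum/difference, combine absolute errors in quadrature:
  (2·δc)² = 0.228;  (3·δs)² = 366;  (δd)² = 0.0979;  (δu)² = 0.108
δS = √(367) = 19.1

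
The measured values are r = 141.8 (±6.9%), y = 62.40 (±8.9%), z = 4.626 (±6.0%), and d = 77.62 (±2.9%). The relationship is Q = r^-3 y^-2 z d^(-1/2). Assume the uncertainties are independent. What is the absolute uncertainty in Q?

1.32e-11

Relative error in a monomial: (δQ/Q)² = Σ (nᵢ · δxᵢ/xᵢ)².
  (-3·δr/r)² = (-3×0.0690)² = 0.0428;  (-2·δy/y)² = (-2×0.0890)² = 0.0317;  (1·δz/z)² = (1×0.0600)² = 0.00360;  (−½·δd/d)² = (-0.5×0.0290)² = 0.000210
δQ/Q = √(0.0783) = 0.280
Q = 4.73e-11, so δQ = 0.280 × 4.73e-11 = 1.32e-11.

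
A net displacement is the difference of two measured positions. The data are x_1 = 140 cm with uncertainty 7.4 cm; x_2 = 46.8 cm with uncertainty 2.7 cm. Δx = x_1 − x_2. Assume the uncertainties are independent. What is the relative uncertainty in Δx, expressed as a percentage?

8.45%

For a sum/difference, combine absolute errors in quadrature:
  (δx_1)² = 54.8;  (δx_2)² = 7.29
δΔx = √(62.1) = 7.88 cm
Δx = 93.2 cm, so δΔx/Δx = 7.88/93.2 = 0.0845.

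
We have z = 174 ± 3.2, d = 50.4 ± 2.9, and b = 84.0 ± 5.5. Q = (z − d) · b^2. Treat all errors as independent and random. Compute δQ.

Let u = z − d = 124. δu = √(δz² + δd²) = √(10.2 + 8.41) = 4.32, so δu/u = 0.0349.
Q is then a monomial in u, b:
δQ/Q = √((δu/u)² + (2·δb/b)²) = √(0.00122 + 0.0171) = 0.136
Q = 8.72e+05, so δQ = 0.136 × 8.72e+05 = 1.18e+05.

1.18e+05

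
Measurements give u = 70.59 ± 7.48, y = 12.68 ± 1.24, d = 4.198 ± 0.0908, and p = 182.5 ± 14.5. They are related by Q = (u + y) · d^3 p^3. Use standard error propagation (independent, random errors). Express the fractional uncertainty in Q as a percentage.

26.3%

Let w = u + y = 83.27. δw = √(δu² + δy²) = √(56.0 + 1.54) = 7.58, so δw/w = 0.0911.
Q is then a monomial in w, d, p:
δQ/Q = √((δw/w)² + (3·δd/d)² + (3·δp/p)²) = √(0.00829 + 0.00421 + 0.0568) = 0.263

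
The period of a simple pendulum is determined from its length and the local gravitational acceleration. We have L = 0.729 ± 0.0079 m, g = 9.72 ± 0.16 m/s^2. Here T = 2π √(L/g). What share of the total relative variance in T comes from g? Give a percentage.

(δT/T)² = (½·δL/L)² + (−½·δg/g)²
  L term: (0.5×0.0108)² = 2.94e-05
  g term: (-0.5×0.0165)² = 6.77e-05
Total = 9.71e-05. Share from g = 6.77e-05/9.71e-05 = 0.698.

69.8%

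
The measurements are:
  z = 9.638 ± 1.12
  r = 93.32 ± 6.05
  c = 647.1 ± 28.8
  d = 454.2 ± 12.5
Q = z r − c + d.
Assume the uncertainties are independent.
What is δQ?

124

Let p = z·r = 899.4. δp/p = √((1·δz/z)² + (1·δr/r)²) = √(0.0135 + 0.00420) = 0.133, so δp = 120.
Q = p − c + d: δQ = √(δp² + δc² + δd²) = √(14300 + 829 + 156) = 124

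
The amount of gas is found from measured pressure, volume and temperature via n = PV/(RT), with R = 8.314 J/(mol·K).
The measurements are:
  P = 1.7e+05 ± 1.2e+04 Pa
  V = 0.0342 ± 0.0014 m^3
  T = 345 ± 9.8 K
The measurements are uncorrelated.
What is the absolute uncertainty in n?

Each factor contributes (exponent × relative error)² to (δn/n)²:
  (1·δP/P)² = (1×0.0706)² = 0.00498;  (1·δV/V)² = (1×0.0409)² = 0.00168;  (-1·δT/T)² = (-1×0.0284)² = 0.000807
δn/n = √(0.00747) = 0.0864
n = 2.03 mol, so δn = 0.0864 × 2.03 = 0.175 mol.

0.175 mol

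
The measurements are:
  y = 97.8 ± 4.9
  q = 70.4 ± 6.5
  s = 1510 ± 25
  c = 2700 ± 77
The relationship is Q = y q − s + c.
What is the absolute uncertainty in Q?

728

Let p = y·q = 6890. δp/p = √((1·δy/y)² + (1·δq/q)²) = √(0.00251 + 0.00852) = 0.105, so δp = 723.
Q = p − s + c: δQ = √(δp² + δs² + δc²) = √(5.23e+05 + 625 + 5930) = 728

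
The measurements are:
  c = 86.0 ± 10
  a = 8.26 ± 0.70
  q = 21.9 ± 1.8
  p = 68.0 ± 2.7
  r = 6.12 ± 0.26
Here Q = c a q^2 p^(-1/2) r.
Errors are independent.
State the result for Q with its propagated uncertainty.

(2.53 ± 0.565) × 10^5

Q is a product of powers, so relative uncertainties combine in quadrature:
  (1·δc/c)² = (1×0.116)² = 0.0135;  (1·δa/a)² = (1×0.0847)² = 0.00718;  (2·δq/q)² = (2×0.0822)² = 0.0270;  (−½·δp/p)² = (-0.5×0.0397)² = 0.000394;  (1·δr/r)² = (1×0.0425)² = 0.00180
δQ/Q = √(0.0499) = 0.223
Q = 2.53e+05, so δQ = 0.223 × 2.53e+05 = 56500.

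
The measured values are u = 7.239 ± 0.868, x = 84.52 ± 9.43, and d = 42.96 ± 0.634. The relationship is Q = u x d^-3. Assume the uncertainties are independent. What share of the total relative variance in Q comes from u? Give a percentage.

(δQ/Q)² = (1·δu/u)² + (1·δx/x)² + (-3·δd/d)²
  u term: (1×0.120)² = 0.0144
  x term: (1×0.112)² = 0.0124
  d term: (-3×0.0148)² = 0.00196
Total = 0.0288. Share from u = 0.0144/0.0288 = 0.499.

49.9%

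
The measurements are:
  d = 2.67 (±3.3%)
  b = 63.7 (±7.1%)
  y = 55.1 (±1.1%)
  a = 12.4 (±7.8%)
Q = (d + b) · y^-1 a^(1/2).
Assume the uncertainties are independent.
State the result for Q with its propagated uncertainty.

Let u = d + b = 66.4. δu = √(δd² + δb²) = √(0.00776 + 20.5) = 4.52, so δu/u = 0.0682.
Q is then a monomial in u, y, a:
δQ/Q = √((δu/u)² + (-1·δy/y)² + (½·δa/a)²) = √(0.00465 + 0.000121 + 0.00152) = 0.0793
Q = 4.24, so δQ = 0.0793 × 4.24 = 0.336.

4.24 ± 0.336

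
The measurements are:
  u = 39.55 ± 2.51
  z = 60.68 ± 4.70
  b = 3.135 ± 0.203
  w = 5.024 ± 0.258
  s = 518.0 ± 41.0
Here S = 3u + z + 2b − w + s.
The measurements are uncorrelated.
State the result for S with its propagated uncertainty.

698.6 ± 42.0

Each term contributes (cᵢ δxᵢ)² to (δS)²:
  (3·δu)² = 56.7;  (δz)² = 22.1;  (2·δb)² = 0.165;  (δw)² = 0.0666;  (δs)² = 1680
δS = √(1760) = 42.0
S = 698.6.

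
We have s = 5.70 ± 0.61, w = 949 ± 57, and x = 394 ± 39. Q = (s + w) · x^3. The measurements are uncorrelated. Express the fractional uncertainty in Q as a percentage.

30.3%

Let u = s + w = 955. δu = √(δs² + δw²) = √(0.372 + 3250) = 57.0, so δu/u = 0.0597.
Q is then a monomial in u, x:
δQ/Q = √((δu/u)² + (3·δx/x)²) = √(0.00357 + 0.0882) = 0.303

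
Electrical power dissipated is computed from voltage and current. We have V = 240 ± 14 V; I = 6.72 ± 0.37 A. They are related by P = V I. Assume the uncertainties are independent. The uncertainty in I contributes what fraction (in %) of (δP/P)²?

(δP/P)² = (1·δV/V)² + (1·δI/I)²
  V term: (1×0.0583)² = 0.00340
  I term: (1×0.0551)² = 0.00303
Total = 0.00643. Share from I = 0.00303/0.00643 = 0.471.

47.1%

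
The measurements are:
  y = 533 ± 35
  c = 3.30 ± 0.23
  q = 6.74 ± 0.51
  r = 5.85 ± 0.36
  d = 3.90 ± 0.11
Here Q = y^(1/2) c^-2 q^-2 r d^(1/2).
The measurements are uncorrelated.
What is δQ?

0.117

Q is a product of powers, so relative uncertainties combine in quadrature:
  (½·δy/y)² = (0.5×0.0657)² = 0.00108;  (-2·δc/c)² = (-2×0.0697)² = 0.0194;  (-2·δq/q)² = (-2×0.0757)² = 0.0229;  (1·δr/r)² = (1×0.0615)² = 0.00379;  (½·δd/d)² = (0.5×0.0282)² = 0.000199
δQ/Q = √(0.0474) = 0.218
Q = 0.539, so δQ = 0.218 × 0.539 = 0.117.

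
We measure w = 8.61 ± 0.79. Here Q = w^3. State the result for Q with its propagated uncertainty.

638 ± 176

Q is a product of powers, so relative uncertainties combine in quadrature:
  (3·δw/w)² = (3×0.0918)² = 0.0758
δQ/Q = √(0.0758) = 0.275
Q = 638, so δQ = 0.275 × 638 = 176.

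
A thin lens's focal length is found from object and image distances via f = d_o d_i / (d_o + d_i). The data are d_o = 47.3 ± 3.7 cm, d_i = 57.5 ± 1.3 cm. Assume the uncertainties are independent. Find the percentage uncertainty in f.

4.41%

∂f/∂d_o = (d_i/(d_o+d_i))² = 0.301;  ∂f/∂d_i = (d_o/(d_o+d_i))² = 0.204
δf = √((∂f/∂d_o · δd_o)² + (∂f/∂d_i · δd_i)²) = √(1.24 + 0.0701) = 1.14 cm
f = 26.0 cm, so δf/f = 1.14/26.0 = 0.0441.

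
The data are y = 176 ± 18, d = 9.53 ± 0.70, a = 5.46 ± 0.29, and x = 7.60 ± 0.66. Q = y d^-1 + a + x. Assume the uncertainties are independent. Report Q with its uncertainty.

31.5 ± 2.43

Let p = y·d^-1 = 18.5. δp/p = √((1·δy/y)² + (-1·δd/d)²) = √(0.0105 + 0.00540) = 0.126, so δp = 2.33.
Q = p + a + x: δQ = √(δp² + δa² + δx²) = √(5.41 + 0.0841 + 0.436) = 2.43
Q = 31.5.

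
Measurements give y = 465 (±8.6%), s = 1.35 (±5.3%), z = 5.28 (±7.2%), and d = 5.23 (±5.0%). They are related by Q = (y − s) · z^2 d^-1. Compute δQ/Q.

0.175

Let u = y − s = 464. δu = √(δy² + δs²) = √(1600 + 0.00512) = 40.0, so δu/u = 0.0863.
Q is then a monomial in u, z, d:
δQ/Q = √((δu/u)² + (2·δz/z)² + (-1·δd/d)²) = √(0.00744 + 0.0207 + 0.00250) = 0.175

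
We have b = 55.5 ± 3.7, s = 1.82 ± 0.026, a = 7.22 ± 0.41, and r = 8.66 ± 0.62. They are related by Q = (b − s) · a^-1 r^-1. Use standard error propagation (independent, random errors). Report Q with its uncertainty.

Let u = b − s = 53.7. δu = √(δb² + δs²) = √(13.7 + 0.000676) = 3.70, so δu/u = 0.0689.
Q is then a monomial in u, a, r:
δQ/Q = √((δu/u)² + (-1·δa/a)² + (-1·δr/r)²) = √(0.00475 + 0.00322 + 0.00513) = 0.114
Q = 0.859, so δQ = 0.114 × 0.859 = 0.0983.

0.859 ± 0.0983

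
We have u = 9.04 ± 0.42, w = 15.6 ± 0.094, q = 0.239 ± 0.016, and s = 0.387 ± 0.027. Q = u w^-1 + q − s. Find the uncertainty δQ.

Let p = u·w^-1 = 0.579. δp/p = √((1·δu/u)² + (-1·δw/w)²) = √(0.00216 + 3.63e-05) = 0.0468, so δp = 0.0271.
Q = p + q − s: δQ = √(δp² + δq² + δs²) = √(0.000737 + 0.000256 + 0.000729) = 0.0415

0.0415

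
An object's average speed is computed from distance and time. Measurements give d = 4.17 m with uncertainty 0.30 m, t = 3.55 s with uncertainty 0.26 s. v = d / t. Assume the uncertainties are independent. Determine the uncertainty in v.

0.121 m/s

Each factor contributes (exponent × relative error)² to (δv/v)²:
  (1·δd/d)² = (1×0.0719)² = 0.00518;  (-1·δt/t)² = (-1×0.0732)² = 0.00536
δv/v = √(0.0105) = 0.103
v = 1.17 m/s, so δv = 0.103 × 1.17 = 0.121 m/s.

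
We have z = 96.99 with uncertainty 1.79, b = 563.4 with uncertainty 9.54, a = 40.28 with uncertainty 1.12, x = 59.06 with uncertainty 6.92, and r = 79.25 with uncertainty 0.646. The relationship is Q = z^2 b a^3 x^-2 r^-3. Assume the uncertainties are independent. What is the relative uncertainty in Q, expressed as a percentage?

Products/powers → add relative errors in quadrature, weighted by exponent:
  (2·δz/z)² = (2×0.0185)² = 0.00136;  (1·δb/b)² = (1×0.0169)² = 0.000287;  (3·δa/a)² = (3×0.0278)² = 0.00696;  (-2·δx/x)² = (-2×0.117)² = 0.0549;  (-3·δr/r)² = (-3×0.00815)² = 0.000598
δQ/Q = √(0.0641) = 0.253

25.3%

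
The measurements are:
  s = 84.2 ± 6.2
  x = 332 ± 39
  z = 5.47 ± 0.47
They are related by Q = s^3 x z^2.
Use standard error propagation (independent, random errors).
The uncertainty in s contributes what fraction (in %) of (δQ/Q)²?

(δQ/Q)² = (3·δs/s)² + (1·δx/x)² + (2·δz/z)²
  s term: (3×0.0736)² = 0.0488
  x term: (1×0.117)² = 0.0138
  z term: (2×0.0859)² = 0.0295
Total = 0.0921. Share from s = 0.0488/0.0921 = 0.530.

53.0%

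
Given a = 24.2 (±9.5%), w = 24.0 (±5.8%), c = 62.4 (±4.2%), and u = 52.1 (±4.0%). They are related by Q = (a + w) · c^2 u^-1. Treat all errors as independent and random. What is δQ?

391

Let h = a + w = 48.2. δh = √(δa² + δw²) = √(5.29 + 1.94) = 2.69, so δh/h = 0.0558.
Q is then a monomial in h, c, u:
δQ/Q = √((δh/h)² + (2·δc/c)² + (-1·δu/u)²) = √(0.00311 + 0.00706 + 0.00160) = 0.108
Q = 3600, so δQ = 0.108 × 3600 = 391.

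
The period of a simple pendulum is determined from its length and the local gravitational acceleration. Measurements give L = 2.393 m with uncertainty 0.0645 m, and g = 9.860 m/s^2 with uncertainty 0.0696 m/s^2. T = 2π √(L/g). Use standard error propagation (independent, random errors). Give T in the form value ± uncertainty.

3.095 ± 0.0431 s

T is a product of powers, so relative uncertainties combine in quadrature:
  (½·δL/L)² = (0.5×0.0270)² = 0.000182;  (−½·δg/g)² = (-0.5×0.00706)² = 1.25e-05
δT/T = √(0.000194) = 0.0139
T = 3.095 s, so δT = 0.0139 × 3.095 = 0.0431 s.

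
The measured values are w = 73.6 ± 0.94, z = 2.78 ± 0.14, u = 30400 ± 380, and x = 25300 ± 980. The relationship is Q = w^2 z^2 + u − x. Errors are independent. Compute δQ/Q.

Let p = w^2·z^2 = 41900. δp/p = √((2·δw/w)² + (2·δz/z)²) = √(0.000652 + 0.0101) = 0.104, so δp = 4350.
Q = p + u − x: δQ = √(δp² + δu² + δx²) = √(1.89e+07 + 1.44e+05 + 9.6e+05) = 4480
Q = 47000, so δQ/Q = 4480/47000 = 0.0953.

0.0953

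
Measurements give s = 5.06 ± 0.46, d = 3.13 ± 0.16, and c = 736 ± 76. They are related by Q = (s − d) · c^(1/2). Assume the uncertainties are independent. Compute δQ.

13.5

Let u = s − d = 1.93. δu = √(δs² + δd²) = √(0.212 + 0.0256) = 0.487, so δu/u = 0.252.
Q is then a monomial in u, c:
δQ/Q = √((δu/u)² + (½·δc/c)²) = √(0.0637 + 0.00267) = 0.258
Q = 52.4, so δQ = 0.258 × 52.4 = 13.5.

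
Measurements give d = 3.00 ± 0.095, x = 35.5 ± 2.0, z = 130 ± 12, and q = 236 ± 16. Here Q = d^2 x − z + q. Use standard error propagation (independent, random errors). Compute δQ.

Let p = d^2·x = 320. δp/p = √((2·δd/d)² + (1·δx/x)²) = √(0.00401 + 0.00317) = 0.0848, so δp = 27.1.
Q = p − z + q: δQ = √(δp² + δz² + δq²) = √(733 + 144 + 256) = 33.7

33.7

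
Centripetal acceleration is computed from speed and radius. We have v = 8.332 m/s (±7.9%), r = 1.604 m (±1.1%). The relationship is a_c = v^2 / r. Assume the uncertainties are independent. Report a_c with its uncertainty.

43.28 ± 6.85 m/s^2

Each factor contributes (exponent × relative error)² to (δa_c/a_c)²:
  (2·δv/v)² = (2×0.0790)² = 0.0250;  (-1·δr/r)² = (-1×0.0110)² = 0.000121
δa_c/a_c = √(0.0251) = 0.158
a_c = 43.28 m/s^2, so δa_c = 0.158 × 43.28 = 6.85 m/s^2.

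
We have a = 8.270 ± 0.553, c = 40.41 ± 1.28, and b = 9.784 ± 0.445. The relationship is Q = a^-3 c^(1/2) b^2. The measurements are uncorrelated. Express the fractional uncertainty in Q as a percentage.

Q is a product of powers, so relative uncertainties combine in quadrature:
  (-3·δa/a)² = (-3×0.0669)² = 0.0402;  (½·δc/c)² = (0.5×0.0317)² = 0.000251;  (2·δb/b)² = (2×0.0455)² = 0.00827
δQ/Q = √(0.0488) = 0.221

22.1%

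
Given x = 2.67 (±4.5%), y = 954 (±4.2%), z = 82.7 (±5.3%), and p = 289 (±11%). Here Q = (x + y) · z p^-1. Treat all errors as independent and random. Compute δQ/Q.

0.129

Let u = x + y = 957. δu = √(δx² + δy²) = √(0.0144 + 1610) = 40.1, so δu/u = 0.0419.
Q is then a monomial in u, z, p:
δQ/Q = √((δu/u)² + (1·δz/z)² + (-1·δp/p)²) = √(0.00175 + 0.00281 + 0.0121) = 0.129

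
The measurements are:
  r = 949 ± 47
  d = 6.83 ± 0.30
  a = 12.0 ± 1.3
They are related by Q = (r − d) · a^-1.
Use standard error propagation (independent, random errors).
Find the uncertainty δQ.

Let u = r − d = 942. δu = √(δr² + δd²) = √(2210 + 0.0900) = 47.0, so δu/u = 0.0499.
Q is then a monomial in u, a:
δQ/Q = √((δu/u)² + (-1·δa/a)²) = √(0.00249 + 0.0117) = 0.119
Q = 78.5, so δQ = 0.119 × 78.5 = 9.36.

9.36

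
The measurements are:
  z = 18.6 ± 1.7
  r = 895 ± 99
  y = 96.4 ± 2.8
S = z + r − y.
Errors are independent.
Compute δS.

S is a linear combination, so absolute uncertainties add in quadrature:
  (δz)² = 2.89;  (δr)² = 9800;  (δy)² = 7.84
δS = √(9810) = 99.1

99.1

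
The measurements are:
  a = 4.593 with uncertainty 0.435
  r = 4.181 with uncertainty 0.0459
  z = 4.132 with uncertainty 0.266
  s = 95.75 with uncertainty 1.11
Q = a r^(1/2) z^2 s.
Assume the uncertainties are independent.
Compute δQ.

Q is a product of powers, so relative uncertainties combine in quadrature:
  (1·δa/a)² = (1×0.0947)² = 0.00897;  (½·δr/r)² = (0.5×0.0110)² = 3.01e-05;  (2·δz/z)² = (2×0.0644)² = 0.0166;  (1·δs/s)² = (1×0.0116)² = 0.000134
δQ/Q = √(0.0257) = 0.160
Q = 15350, so δQ = 0.160 × 15350 = 2460.

2460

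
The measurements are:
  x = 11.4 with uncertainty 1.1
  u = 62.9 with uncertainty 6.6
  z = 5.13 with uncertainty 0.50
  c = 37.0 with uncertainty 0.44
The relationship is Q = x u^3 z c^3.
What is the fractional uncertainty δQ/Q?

0.345

Q is a product of powers, so relative uncertainties combine in quadrature:
  (1·δx/x)² = (1×0.0965)² = 0.00931;  (3·δu/u)² = (3×0.105)² = 0.0991;  (1·δz/z)² = (1×0.0975)² = 0.00950;  (3·δc/c)² = (3×0.0119)² = 0.00127
δQ/Q = √(0.119) = 0.345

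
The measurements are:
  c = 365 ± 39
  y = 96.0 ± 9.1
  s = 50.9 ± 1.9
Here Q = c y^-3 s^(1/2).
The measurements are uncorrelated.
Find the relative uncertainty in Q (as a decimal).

Relative error in a monomial: (δQ/Q)² = Σ (nᵢ · δxᵢ/xᵢ)².
  (1·δc/c)² = (1×0.107)² = 0.0114;  (-3·δy/y)² = (-3×0.0948)² = 0.0809;  (½·δs/s)² = (0.5×0.0373)² = 0.000348
δQ/Q = √(0.0926) = 0.304

0.304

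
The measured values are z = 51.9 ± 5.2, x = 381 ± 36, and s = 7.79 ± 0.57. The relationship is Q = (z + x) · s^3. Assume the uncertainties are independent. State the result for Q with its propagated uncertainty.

(2.05 ± 0.481) × 10^5

Let u = z + x = 433. δu = √(δz² + δx²) = √(27.0 + 1300) = 36.4, so δu/u = 0.0840.
Q is then a monomial in u, s:
δQ/Q = √((δu/u)² + (3·δs/s)²) = √(0.00706 + 0.0482) = 0.235
Q = 2.05e+05, so δQ = 0.235 × 2.05e+05 = 48100.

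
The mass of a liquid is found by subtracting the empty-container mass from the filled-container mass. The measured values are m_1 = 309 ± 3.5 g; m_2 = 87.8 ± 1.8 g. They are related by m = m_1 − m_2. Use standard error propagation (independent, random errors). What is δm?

m is a linear combination, so absolute uncertainties add in quadrature:
  (δm_1)² = 12.2;  (δm_2)² = 3.24
δm = √(15.5) = 3.94 g

3.94 g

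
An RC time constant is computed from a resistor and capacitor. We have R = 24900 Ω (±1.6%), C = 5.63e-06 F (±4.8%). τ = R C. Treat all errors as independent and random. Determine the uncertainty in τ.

Relative error in a monomial: (δτ/τ)² = Σ (nᵢ · δxᵢ/xᵢ)².
  (1·δR/R)² = (1×0.0160)² = 0.000256;  (1·δC/C)² = (1×0.0480)² = 0.00230
δτ/τ = √(0.00256) = 0.0506
τ = 0.140 s, so δτ = 0.0506 × 0.140 = 0.00709 s.

0.00709 s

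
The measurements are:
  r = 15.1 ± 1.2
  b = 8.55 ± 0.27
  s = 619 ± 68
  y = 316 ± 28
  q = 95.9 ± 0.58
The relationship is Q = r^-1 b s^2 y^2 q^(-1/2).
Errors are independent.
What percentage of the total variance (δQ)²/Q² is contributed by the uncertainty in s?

55.5%

(δQ/Q)² = (-1·δr/r)² + (1·δb/b)² + (2·δs/s)² + (2·δy/y)² + (−½·δq/q)²
  r term: (-1×0.0795)² = 0.00632
  b term: (1×0.0316)² = 0.000997
  s term: (2×0.110)² = 0.0483
  y term: (2×0.0886)² = 0.0314
  q term: (-0.5×0.00605)² = 9.14e-06
Total = 0.0870. Share from s = 0.0483/0.0870 = 0.555.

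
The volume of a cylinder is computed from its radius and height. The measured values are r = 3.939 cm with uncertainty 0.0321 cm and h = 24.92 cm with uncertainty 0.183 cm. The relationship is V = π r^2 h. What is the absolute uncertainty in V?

Products/powers → add relative errors in quadrature, weighted by exponent:
  (2·δr/r)² = (2×0.00815)² = 0.000266;  (1·δh/h)² = (1×0.00734)² = 5.39e-05
δV/V = √(0.000320) = 0.0179
V = 1215 cm^3, so δV = 0.0179 × 1215 = 21.7 cm^3.

21.7 cm^3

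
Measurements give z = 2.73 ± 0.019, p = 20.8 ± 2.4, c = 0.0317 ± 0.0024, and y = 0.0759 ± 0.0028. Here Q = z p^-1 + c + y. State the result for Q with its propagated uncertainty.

0.239 ± 0.0156

Let w = z·p^-1 = 0.131. δw/w = √((1·δz/z)² + (-1·δp/p)²) = √(4.84e-05 + 0.0133) = 0.116, so δw = 0.0152.
Q = w + c + y: δQ = √(δw² + δc² + δy²) = √(0.000230 + 5.76e-06 + 7.84e-06) = 0.0156
Q = 0.239.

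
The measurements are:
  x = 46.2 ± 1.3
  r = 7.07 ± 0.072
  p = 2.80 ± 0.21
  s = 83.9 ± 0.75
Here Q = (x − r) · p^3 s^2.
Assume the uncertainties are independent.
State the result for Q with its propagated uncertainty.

Let u = x − r = 39.1. δu = √(δx² + δr²) = √(1.69 + 0.00518) = 1.30, so δu/u = 0.0333.
Q is then a monomial in u, p, s:
δQ/Q = √((δu/u)² + (3·δp/p)² + (2·δs/s)²) = √(0.00111 + 0.0506 + 0.000320) = 0.228
Q = 6.05e+06, so δQ = 0.228 × 6.05e+06 = 1.38e+06.

(6.05 ± 1.38) × 10^6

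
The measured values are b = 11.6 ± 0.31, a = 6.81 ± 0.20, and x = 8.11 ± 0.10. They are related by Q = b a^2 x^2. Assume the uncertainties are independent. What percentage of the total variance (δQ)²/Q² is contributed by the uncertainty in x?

12.7%

(δQ/Q)² = (1·δb/b)² + (2·δa/a)² + (2·δx/x)²
  b term: (1×0.0267)² = 0.000714
  a term: (2×0.0294)² = 0.00345
  x term: (2×0.0123)² = 0.000608
Total = 0.00477. Share from x = 0.000608/0.00477 = 0.127.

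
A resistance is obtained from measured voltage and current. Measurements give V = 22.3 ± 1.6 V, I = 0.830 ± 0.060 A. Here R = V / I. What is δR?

2.74 Ω

Products/powers → add relative errors in quadrature, weighted by exponent:
  (1·δV/V)² = (1×0.0717)² = 0.00515;  (-1·δI/I)² = (-1×0.0723)² = 0.00523
δR/R = √(0.0104) = 0.102
R = 26.9 Ω, so δR = 0.102 × 26.9 = 2.74 Ω.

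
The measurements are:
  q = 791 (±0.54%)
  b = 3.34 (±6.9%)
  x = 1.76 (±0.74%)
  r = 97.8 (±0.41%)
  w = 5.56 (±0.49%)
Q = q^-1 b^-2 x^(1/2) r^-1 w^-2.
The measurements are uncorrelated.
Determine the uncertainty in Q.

Each factor contributes (exponent × relative error)² to (δQ/Q)²:
  (-1·δq/q)² = (-1×0.00540)² = 2.92e-05;  (-2·δb/b)² = (-2×0.0690)² = 0.0190;  (½·δx/x)² = (0.5×0.00740)² = 1.37e-05;  (-1·δr/r)² = (-1×0.00410)² = 1.68e-05;  (-2·δw/w)² = (-2×0.00490)² = 9.6e-05
δQ/Q = √(0.0192) = 0.139
Q = 4.97e-08, so δQ = 0.139 × 4.97e-08 = 6.89e-09.

6.89e-09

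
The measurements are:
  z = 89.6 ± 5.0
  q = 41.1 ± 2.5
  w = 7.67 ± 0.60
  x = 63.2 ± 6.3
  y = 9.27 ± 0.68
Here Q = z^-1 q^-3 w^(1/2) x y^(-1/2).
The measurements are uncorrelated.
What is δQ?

Each factor contributes (exponent × relative error)² to (δQ/Q)²:
  (-1·δz/z)² = (-1×0.0558)² = 0.00311;  (-3·δq/q)² = (-3×0.0608)² = 0.0333;  (½·δw/w)² = (0.5×0.0782)² = 0.00153;  (1·δx/x)² = (1×0.0997)² = 0.00994;  (−½·δy/y)² = (-0.5×0.0734)² = 0.00135
δQ/Q = √(0.0492) = 0.222
Q = 9.24e-06, so δQ = 0.222 × 9.24e-06 = 2.05e-06.

2.05e-06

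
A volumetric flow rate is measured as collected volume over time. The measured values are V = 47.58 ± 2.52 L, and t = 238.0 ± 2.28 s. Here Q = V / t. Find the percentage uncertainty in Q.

5.38%

For a monomial Q ∝ V, t^-1, fractional errors add in quadrature:
  (1·δV/V)² = (1×0.0530)² = 0.00281;  (-1·δt/t)² = (-1×0.00958)² = 9.18e-05
δQ/Q = √(0.00290) = 0.0538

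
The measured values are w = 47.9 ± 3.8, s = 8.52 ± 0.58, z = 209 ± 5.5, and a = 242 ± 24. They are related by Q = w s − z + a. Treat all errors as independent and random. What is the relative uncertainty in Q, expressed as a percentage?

11.2%

Let p = w·s = 408. δp/p = √((1·δw/w)² + (1·δs/s)²) = √(0.00629 + 0.00463) = 0.105, so δp = 42.7.
Q = p − z + a: δQ = √(δp² + δz² + δa²) = √(1820 + 30.2 + 576) = 49.3
Q = 441, so δQ/Q = 49.3/441 = 0.112.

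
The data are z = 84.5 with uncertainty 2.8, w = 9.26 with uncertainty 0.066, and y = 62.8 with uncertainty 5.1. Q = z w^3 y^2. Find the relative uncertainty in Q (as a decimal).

0.167

Relative error in a monomial: (δQ/Q)² = Σ (nᵢ · δxᵢ/xᵢ)².
  (1·δz/z)² = (1×0.0331)² = 0.00110;  (3·δw/w)² = (3×0.00713)² = 0.000457;  (2·δy/y)² = (2×0.0812)² = 0.0264
δQ/Q = √(0.0279) = 0.167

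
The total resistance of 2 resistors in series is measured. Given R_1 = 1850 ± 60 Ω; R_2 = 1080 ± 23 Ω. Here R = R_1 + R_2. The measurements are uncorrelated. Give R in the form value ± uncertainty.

R is a linear combination, so absolute uncertainties add in quadrature:
  (δR_1)² = 3600;  (δR_2)² = 529
δR = √(4130) = 64.3 Ω
R = 2930 Ω.

2930 ± 64.3 Ω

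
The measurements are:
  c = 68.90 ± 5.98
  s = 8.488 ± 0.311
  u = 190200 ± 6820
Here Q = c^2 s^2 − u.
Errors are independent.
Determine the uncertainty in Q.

Let p = c^2·s^2 = 342000. δp/p = √((2·δc/c)² + (2·δs/s)²) = √(0.0301 + 0.00537) = 0.188, so δp = 64400.
Q = p − u: δQ = √(δp² + δu²) = √(4.15e+09 + 4.65e+07) = 64800

64800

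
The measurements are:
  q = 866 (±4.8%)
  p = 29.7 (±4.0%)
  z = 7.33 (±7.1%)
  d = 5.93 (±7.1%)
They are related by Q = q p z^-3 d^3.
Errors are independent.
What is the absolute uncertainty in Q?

For a monomial Q ∝ q, p, z^-3, d^3, fractional errors add in quadrature:
  (1·δq/q)² = (1×0.0480)² = 0.00230;  (1·δp/p)² = (1×0.0400)² = 0.00160;  (-3·δz/z)² = (-3×0.0710)² = 0.0454;  (3·δd/d)² = (3×0.0710)² = 0.0454
δQ/Q = √(0.0946) = 0.308
Q = 13600, so δQ = 0.308 × 13600 = 4190.

4190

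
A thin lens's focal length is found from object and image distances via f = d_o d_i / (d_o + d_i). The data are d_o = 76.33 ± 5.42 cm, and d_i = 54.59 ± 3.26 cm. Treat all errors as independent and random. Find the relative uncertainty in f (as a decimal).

0.0457

∂f/∂d_o = (d_i/(d_o+d_i))² = 0.174;  ∂f/∂d_i = (d_o/(d_o+d_i))² = 0.340
δf = √((∂f/∂d_o · δd_o)² + (∂f/∂d_i · δd_i)²) = √(0.888 + 1.23) = 1.45 cm
f = 31.83 cm, so δf/f = 1.45/31.83 = 0.0457.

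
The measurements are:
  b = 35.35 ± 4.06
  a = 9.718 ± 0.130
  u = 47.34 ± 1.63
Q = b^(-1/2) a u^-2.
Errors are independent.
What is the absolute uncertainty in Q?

6.61e-05

For a monomial Q ∝ b^(-1/2), a, u^-2, fractional errors add in quadrature:
  (−½·δb/b)² = (-0.5×0.115)² = 0.00330;  (1·δa/a)² = (1×0.0134)² = 0.000179;  (-2·δu/u)² = (-2×0.0344)² = 0.00474
δQ/Q = √(0.00822) = 0.0907
Q = 0.0007293, so δQ = 0.0907 × 0.0007293 = 6.61e-05.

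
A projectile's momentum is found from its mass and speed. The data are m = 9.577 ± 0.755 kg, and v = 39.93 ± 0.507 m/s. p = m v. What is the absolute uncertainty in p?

For a monomial p ∝ m, v, fractional errors add in quadrature:
  (1·δm/m)² = (1×0.0788)² = 0.00621;  (1·δv/v)² = (1×0.0127)² = 0.000161
δp/p = √(0.00638) = 0.0799
p = 382.4 kg·m/s, so δp = 0.0799 × 382.4 = 30.5 kg·m/s.

30.5 kg·m/s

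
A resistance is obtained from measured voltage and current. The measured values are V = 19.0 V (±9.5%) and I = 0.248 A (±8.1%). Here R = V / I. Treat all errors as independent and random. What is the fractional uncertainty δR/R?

Products/powers → add relative errors in quadrature, weighted by exponent:
  (1·δV/V)² = (1×0.0950)² = 0.00903;  (-1·δI/I)² = (-1×0.0810)² = 0.00656
δR/R = √(0.0156) = 0.125

0.125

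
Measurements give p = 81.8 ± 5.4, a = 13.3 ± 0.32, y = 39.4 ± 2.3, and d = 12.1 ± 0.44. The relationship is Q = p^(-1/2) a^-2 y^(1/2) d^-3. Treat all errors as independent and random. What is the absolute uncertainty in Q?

Each factor contributes (exponent × relative error)² to (δQ/Q)²:
  (−½·δp/p)² = (-0.5×0.0660)² = 0.00109;  (-2·δa/a)² = (-2×0.0241)² = 0.00232;  (½·δy/y)² = (0.5×0.0584)² = 0.000852;  (-3·δd/d)² = (-3×0.0364)² = 0.0119
δQ/Q = √(0.0162) = 0.127
Q = 2.21e-06, so δQ = 0.127 × 2.21e-06 = 2.82e-07.

2.82e-07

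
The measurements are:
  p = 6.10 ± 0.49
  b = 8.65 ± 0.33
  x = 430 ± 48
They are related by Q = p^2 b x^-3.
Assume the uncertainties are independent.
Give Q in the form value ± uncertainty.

(4.05 ± 1.51) × 10^-6

Q is a product of powers, so relative uncertainties combine in quadrature:
  (2·δp/p)² = (2×0.0803)² = 0.0258;  (1·δb/b)² = (1×0.0382)² = 0.00146;  (-3·δx/x)² = (-3×0.112)² = 0.112
δQ/Q = √(0.139) = 0.373
Q = 4.05e-06, so δQ = 0.373 × 4.05e-06 = 1.51e-06.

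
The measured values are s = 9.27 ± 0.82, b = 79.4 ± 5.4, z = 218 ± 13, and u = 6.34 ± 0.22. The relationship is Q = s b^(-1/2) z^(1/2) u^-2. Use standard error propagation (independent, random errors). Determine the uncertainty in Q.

Each factor contributes (exponent × relative error)² to (δQ/Q)²:
  (1·δs/s)² = (1×0.0885)² = 0.00782;  (−½·δb/b)² = (-0.5×0.0680)² = 0.00116;  (½·δz/z)² = (0.5×0.0596)² = 0.000889;  (-2·δu/u)² = (-2×0.0347)² = 0.00482
δQ/Q = √(0.0147) = 0.121
Q = 0.382, so δQ = 0.121 × 0.382 = 0.0463.

0.0463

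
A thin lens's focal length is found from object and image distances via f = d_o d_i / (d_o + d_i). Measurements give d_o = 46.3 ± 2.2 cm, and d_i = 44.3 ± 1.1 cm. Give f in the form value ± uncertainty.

22.6 ± 0.599 cm

∂f/∂d_o = (d_i/(d_o+d_i))² = 0.239;  ∂f/∂d_i = (d_o/(d_o+d_i))² = 0.261
δf = √((∂f/∂d_o · δd_o)² + (∂f/∂d_i · δd_i)²) = √(0.277 + 0.0825) = 0.599 cm
f = 22.6 cm.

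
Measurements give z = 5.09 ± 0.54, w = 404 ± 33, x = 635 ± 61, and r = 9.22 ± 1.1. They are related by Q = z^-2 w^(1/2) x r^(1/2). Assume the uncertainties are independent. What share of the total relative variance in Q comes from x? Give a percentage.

15.5%

(δQ/Q)² = (-2·δz/z)² + (½·δw/w)² + (1·δx/x)² + (½·δr/r)²
  z term: (-2×0.106)² = 0.0450
  w term: (0.5×0.0817)² = 0.00167
  x term: (1×0.0961)² = 0.00923
  r term: (0.5×0.119)² = 0.00356
Total = 0.0595. Share from x = 0.00923/0.0595 = 0.155.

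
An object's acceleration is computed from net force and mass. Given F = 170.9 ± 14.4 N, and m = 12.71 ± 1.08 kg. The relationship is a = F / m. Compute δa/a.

Relative error in a monomial: (δa/a)² = Σ (nᵢ · δxᵢ/xᵢ)².
  (1·δF/F)² = (1×0.0843)² = 0.00710;  (-1·δm/m)² = (-1×0.0850)² = 0.00722
δa/a = √(0.0143) = 0.120

0.120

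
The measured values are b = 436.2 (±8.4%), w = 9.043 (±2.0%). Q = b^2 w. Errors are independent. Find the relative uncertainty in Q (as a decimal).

0.169

Relative error in a monomial: (δQ/Q)² = Σ (nᵢ · δxᵢ/xᵢ)².
  (2·δb/b)² = (2×0.0840)² = 0.0282;  (1·δw/w)² = (1×0.0200)² = 0.000400
δQ/Q = √(0.0286) = 0.169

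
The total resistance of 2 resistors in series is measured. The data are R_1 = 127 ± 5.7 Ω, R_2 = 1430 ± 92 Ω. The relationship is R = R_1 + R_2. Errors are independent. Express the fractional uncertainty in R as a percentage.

5.92%

Absolute uncertainties add in quadrature for a linear combination:
  (δR_1)² = 32.5;  (δR_2)² = 8460
δR = √(8500) = 92.2 Ω
R = 1560 Ω, so δR/R = 92.2/1560 = 0.0592.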